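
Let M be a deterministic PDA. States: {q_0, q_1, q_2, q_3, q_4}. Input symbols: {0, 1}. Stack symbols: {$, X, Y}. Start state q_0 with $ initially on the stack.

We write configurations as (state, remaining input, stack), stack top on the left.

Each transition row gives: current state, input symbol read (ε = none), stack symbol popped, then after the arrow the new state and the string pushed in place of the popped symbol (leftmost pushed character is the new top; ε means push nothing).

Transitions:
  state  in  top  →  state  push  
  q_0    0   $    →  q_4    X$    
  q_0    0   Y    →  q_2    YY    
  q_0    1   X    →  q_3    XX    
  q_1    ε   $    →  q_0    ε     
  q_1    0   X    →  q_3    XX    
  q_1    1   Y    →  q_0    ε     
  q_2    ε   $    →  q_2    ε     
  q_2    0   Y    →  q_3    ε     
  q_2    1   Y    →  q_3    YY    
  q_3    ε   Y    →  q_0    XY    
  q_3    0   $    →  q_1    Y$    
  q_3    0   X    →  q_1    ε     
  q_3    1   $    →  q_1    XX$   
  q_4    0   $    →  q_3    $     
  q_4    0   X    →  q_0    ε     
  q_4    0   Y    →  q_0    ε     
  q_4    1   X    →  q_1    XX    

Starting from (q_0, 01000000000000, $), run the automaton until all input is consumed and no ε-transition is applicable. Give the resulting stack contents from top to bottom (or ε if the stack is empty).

XX$

(q_0, 01000000000000, $) ⊢ (q_4, 1000000000000, X$) ⊢ (q_1, 000000000000, XX$) ⊢ (q_3, 00000000000, XXX$) ⊢ (q_1, 0000000000, XX$) ⊢ (q_3, 000000000, XXX$) ⊢ (q_1, 00000000, XX$) ⊢ (q_3, 0000000, XXX$) ⊢ (q_1, 000000, XX$) ⊢ (q_3, 00000, XXX$) ⊢ (q_1, 0000, XX$) ⊢ (q_3, 000, XXX$) ⊢ (q_1, 00, XX$) ⊢ (q_3, 0, XXX$) ⊢ (q_1, ε, XX$)
All input consumed in state q_1 with stack XX$.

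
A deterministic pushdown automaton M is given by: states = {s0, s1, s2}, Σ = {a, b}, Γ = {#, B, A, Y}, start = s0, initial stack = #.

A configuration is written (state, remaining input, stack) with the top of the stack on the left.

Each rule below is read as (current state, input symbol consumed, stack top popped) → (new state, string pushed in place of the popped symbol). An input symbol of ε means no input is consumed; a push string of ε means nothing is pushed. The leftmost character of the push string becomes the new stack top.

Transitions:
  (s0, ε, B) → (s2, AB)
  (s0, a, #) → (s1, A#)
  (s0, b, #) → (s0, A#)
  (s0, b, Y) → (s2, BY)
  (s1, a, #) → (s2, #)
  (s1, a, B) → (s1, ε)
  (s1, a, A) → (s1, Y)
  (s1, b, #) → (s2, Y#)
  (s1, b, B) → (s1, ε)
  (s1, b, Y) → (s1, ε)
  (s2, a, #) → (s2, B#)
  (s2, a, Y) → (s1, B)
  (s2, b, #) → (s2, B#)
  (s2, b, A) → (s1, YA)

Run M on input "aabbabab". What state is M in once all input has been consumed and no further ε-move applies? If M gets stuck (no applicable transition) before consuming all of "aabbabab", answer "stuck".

s2

(s0, aabbabab, #)
  read a, top #: go to s1, push A# → (s1, abbabab, A#)
  read a, top A: go to s1, push Y → (s1, bbabab, Y#)
  read b, top Y: go to s1, push ε → (s1, babab, #)
  read b, top #: go to s2, push Y# → (s2, abab, Y#)
  read a, top Y: go to s1, push B → (s1, bab, B#)
  read b, top B: go to s1, push ε → (s1, ab, #)
  read a, top #: go to s2, push # → (s2, b, #)
  read b, top #: go to s2, push B# → (s2, ε, B#)
All input consumed; M is in state s2.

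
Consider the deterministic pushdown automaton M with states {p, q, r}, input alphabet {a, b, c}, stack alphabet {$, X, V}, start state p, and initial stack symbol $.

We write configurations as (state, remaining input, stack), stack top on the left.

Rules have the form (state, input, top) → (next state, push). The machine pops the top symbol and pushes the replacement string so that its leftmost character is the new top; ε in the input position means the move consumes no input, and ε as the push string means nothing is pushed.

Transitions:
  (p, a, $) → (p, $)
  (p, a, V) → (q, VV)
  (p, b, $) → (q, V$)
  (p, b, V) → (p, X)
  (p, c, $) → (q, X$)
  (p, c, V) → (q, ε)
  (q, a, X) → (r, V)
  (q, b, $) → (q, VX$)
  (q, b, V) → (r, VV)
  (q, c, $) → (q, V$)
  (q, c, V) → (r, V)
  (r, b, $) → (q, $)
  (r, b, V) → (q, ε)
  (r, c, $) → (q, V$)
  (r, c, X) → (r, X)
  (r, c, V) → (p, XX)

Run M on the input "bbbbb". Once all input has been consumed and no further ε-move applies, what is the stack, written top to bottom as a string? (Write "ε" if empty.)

(p, bbbbb, $)
  read b, top $: go to q, push V$ → (q, bbbb, V$)
  read b, top V: go to r, push VV → (r, bbb, VV$)
  read b, top V: go to q, push ε → (q, bb, V$)
  read b, top V: go to r, push VV → (r, b, VV$)
  read b, top V: go to q, push ε → (q, ε, V$)
All input consumed in state q with stack V$.

V$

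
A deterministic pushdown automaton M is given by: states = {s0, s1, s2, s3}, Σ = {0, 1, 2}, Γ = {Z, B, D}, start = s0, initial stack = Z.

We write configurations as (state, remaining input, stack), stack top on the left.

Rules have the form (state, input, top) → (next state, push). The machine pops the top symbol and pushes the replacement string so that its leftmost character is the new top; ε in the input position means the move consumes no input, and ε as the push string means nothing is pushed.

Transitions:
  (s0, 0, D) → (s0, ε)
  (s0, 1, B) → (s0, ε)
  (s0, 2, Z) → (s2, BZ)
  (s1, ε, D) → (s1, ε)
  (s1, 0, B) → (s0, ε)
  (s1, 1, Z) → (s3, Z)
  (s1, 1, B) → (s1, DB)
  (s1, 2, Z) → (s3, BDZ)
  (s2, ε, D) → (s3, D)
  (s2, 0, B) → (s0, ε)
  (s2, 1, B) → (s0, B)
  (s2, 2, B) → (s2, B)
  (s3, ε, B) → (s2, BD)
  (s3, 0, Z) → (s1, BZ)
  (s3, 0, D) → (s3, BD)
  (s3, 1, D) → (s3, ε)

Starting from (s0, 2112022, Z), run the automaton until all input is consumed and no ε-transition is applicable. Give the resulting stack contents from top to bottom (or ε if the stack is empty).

BZ

(s0, 2112022, Z)
  read 2, top Z: go to s2, push BZ → (s2, 112022, BZ)
  read 1, top B: go to s0, push B → (s0, 12022, BZ)
  read 1, top B: go to s0, push ε → (s0, 2022, Z)
  read 2, top Z: go to s2, push BZ → (s2, 022, BZ)
  read 0, top B: go to s0, push ε → (s0, 22, Z)
  read 2, top Z: go to s2, push BZ → (s2, 2, BZ)
  read 2, top B: go to s2, push B → (s2, ε, BZ)
All input consumed in state s2 with stack BZ.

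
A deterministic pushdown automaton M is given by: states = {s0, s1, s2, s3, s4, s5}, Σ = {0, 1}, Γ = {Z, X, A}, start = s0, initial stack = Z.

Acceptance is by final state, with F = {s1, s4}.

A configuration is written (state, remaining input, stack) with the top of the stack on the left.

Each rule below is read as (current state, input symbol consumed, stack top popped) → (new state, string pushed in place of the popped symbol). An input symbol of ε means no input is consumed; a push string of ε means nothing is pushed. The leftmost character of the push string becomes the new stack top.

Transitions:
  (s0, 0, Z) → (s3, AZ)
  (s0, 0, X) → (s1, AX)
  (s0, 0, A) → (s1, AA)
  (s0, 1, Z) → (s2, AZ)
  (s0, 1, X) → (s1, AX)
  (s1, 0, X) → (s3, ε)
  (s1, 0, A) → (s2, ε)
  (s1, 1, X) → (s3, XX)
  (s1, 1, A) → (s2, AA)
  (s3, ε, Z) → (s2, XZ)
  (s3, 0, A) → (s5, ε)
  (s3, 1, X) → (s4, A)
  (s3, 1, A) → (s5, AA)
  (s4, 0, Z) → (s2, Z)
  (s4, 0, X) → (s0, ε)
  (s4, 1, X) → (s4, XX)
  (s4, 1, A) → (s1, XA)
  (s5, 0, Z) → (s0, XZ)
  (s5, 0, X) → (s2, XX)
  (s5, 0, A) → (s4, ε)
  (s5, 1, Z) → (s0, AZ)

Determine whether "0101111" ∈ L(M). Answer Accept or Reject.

Accept

(s0, 0101111, Z)
  read 0, top Z: go to s3, push AZ → (s3, 101111, AZ)
  read 1, top A: go to s5, push AA → (s5, 01111, AAZ)
  read 0, top A: go to s4, push ε → (s4, 1111, AZ)
  read 1, top A: go to s1, push XA → (s1, 111, XAZ)
  read 1, top X: go to s3, push XX → (s3, 11, XXAZ)
  read 1, top X: go to s4, push A → (s4, 1, AXAZ)
  read 1, top A: go to s1, push XA → (s1, ε, XAXAZ)
All input consumed; state s1 ∈ F.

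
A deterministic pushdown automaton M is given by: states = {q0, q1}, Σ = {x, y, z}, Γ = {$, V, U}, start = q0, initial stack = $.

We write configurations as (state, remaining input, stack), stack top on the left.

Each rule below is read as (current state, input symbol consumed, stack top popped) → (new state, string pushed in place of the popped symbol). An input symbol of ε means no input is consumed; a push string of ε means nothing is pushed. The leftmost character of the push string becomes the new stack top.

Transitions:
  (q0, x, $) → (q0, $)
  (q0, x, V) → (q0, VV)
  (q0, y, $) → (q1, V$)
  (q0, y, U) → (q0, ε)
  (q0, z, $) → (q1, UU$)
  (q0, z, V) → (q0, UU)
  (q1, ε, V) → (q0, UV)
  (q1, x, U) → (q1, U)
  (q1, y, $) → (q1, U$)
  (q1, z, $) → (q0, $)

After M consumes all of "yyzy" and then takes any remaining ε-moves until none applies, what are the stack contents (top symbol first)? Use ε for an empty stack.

U$

(q0, yyzy, $) ⊢ (q1, yzy, V$) ⊢ (q0, yzy, UV$) ⊢ (q0, zy, V$) ⊢ (q0, y, UU$) ⊢ (q0, ε, U$)
All input consumed in state q0 with stack U$.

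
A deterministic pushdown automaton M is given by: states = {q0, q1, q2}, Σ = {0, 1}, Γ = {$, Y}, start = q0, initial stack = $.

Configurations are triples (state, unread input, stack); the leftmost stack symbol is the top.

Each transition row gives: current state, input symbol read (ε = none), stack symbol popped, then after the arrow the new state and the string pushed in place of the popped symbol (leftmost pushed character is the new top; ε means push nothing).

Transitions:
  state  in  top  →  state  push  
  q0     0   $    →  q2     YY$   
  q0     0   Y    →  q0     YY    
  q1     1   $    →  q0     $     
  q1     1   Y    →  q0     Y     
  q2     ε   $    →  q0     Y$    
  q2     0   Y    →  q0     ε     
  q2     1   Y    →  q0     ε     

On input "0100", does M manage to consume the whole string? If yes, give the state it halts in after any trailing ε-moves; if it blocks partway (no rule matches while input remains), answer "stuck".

(q0, 0100, $)
  read 0, top $: go to q2, push YY$ → (q2, 100, YY$)
  read 1, top Y: go to q0, push ε → (q0, 00, Y$)
  read 0, top Y: go to q0, push YY → (q0, 0, YY$)
  read 0, top Y: go to q0, push YY → (q0, ε, YYY$)
All input consumed; M is in state q0.

q0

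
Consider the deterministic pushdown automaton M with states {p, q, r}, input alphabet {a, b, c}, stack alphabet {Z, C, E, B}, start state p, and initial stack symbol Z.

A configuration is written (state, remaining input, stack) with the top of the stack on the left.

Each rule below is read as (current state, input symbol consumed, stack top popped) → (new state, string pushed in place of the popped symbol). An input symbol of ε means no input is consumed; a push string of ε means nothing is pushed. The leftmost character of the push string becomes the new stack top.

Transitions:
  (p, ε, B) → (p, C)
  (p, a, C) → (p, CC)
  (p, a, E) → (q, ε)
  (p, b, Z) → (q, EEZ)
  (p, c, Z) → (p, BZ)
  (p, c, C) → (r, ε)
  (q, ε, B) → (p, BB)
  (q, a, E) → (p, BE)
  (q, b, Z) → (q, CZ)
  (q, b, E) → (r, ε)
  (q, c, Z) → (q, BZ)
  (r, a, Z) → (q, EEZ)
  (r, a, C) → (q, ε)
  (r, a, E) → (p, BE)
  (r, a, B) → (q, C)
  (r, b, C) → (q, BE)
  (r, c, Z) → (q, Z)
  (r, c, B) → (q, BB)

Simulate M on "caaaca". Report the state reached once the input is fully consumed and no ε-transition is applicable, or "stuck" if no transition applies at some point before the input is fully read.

q

(p, caaaca, Z)
  read c, top Z: go to p, push BZ → (p, aaaca, BZ)
  ε-move, top B: go to p, push C → (p, aaaca, CZ)
  read a, top C: go to p, push CC → (p, aaca, CCZ)
  read a, top C: go to p, push CC → (p, aca, CCCZ)
  read a, top C: go to p, push CC → (p, ca, CCCCZ)
  read c, top C: go to r, push ε → (r, a, CCCZ)
  read a, top C: go to q, push ε → (q, ε, CCZ)
All input consumed; M is in state q.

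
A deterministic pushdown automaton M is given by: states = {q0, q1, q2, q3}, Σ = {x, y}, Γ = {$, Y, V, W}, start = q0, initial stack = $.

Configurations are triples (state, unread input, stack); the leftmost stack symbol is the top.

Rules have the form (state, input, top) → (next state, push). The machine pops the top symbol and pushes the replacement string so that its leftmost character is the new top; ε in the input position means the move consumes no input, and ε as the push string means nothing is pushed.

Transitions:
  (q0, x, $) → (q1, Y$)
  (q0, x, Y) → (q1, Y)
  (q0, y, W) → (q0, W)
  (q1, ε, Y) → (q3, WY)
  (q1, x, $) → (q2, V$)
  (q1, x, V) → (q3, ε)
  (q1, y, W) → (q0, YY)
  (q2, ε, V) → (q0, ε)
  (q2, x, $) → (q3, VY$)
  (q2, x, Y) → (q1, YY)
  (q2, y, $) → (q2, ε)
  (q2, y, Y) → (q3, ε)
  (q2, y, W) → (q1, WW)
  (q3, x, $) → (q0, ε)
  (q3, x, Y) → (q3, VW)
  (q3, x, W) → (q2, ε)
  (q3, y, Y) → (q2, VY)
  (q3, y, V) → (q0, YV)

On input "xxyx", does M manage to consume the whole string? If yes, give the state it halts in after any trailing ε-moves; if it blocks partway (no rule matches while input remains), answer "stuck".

(q0, xxyx, $) ⊢ (q1, xyx, Y$) ⊢ (q3, xyx, WY$) ⊢ (q2, yx, Y$) ⊢ (q3, x, $) ⊢ (q0, ε, ε)
All input consumed; M is in state q0.

q0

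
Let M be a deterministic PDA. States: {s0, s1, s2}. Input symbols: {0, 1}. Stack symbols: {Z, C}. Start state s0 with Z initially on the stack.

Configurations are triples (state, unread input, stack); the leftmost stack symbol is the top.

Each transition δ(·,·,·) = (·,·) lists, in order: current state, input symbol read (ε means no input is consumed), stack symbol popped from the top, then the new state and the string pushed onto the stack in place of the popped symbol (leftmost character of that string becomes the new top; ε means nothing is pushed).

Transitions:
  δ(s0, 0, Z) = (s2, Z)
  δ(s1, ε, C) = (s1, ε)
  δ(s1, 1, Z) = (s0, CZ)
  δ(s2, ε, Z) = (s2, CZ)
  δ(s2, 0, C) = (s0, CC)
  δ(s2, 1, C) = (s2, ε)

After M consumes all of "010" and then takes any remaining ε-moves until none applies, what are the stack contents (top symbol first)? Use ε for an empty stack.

CCZ

(s0, 010, Z)
  read 0, top Z: go to s2, push Z → (s2, 10, Z)
  ε-move, top Z: go to s2, push CZ → (s2, 10, CZ)
  read 1, top C: go to s2, push ε → (s2, 0, Z)
  ε-move, top Z: go to s2, push CZ → (s2, 0, CZ)
  read 0, top C: go to s0, push CC → (s0, ε, CCZ)
All input consumed in state s0 with stack CCZ.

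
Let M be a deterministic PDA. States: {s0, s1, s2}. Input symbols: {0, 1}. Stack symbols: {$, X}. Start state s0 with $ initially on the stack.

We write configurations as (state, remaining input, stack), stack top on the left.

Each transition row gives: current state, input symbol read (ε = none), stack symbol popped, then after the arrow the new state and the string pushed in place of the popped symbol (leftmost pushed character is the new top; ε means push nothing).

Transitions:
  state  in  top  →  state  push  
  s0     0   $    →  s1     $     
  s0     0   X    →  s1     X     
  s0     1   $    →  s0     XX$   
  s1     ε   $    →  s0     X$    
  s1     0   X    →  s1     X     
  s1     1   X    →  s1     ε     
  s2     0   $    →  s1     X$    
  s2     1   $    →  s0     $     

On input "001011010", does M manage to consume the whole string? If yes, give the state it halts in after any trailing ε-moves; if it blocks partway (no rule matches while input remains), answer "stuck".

(s0, 001011010, $)
  read 0, top $: go to s1, push $ → (s1, 01011010, $)
  ε-move, top $: go to s0, push X$ → (s0, 01011010, X$)
  read 0, top X: go to s1, push X → (s1, 1011010, X$)
  read 1, top X: go to s1, push ε → (s1, 011010, $)
  ε-move, top $: go to s0, push X$ → (s0, 011010, X$)
  read 0, top X: go to s1, push X → (s1, 11010, X$)
  read 1, top X: go to s1, push ε → (s1, 1010, $)
  ε-move, top $: go to s0, push X$ → (s0, 1010, X$)
No transition for (s0, 1, top X); M blocks with input 1010 remaining.

stuck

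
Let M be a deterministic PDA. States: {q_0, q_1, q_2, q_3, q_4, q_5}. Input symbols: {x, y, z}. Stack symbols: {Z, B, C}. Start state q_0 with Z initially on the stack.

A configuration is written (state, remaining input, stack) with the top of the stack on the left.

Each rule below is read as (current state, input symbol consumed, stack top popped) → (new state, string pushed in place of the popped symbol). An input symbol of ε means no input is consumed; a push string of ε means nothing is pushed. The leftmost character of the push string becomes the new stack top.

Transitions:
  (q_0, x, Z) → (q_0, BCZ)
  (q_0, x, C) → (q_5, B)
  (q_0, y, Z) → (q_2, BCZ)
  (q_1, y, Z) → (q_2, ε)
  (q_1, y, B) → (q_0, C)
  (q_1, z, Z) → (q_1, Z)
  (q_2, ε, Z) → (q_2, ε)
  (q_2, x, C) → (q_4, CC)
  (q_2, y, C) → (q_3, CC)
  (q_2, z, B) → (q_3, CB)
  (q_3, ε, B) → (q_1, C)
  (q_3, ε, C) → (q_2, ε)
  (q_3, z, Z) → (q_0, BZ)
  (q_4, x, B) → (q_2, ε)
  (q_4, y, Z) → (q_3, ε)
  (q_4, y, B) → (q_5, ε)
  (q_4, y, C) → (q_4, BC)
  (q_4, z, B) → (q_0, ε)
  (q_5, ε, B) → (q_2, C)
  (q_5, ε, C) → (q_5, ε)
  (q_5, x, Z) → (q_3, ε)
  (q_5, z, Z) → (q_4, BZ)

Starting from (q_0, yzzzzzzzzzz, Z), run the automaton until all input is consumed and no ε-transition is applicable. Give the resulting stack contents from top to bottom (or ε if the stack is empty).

(q_0, yzzzzzzzzzz, Z)
  read y, top Z: go to q_2, push BCZ → (q_2, zzzzzzzzzz, BCZ)
  read z, top B: go to q_3, push CB → (q_3, zzzzzzzzz, CBCZ)
  ε-move, top C: go to q_2, push ε → (q_2, zzzzzzzzz, BCZ)
  read z, top B: go to q_3, push CB → (q_3, zzzzzzzz, CBCZ)
  ε-move, top C: go to q_2, push ε → (q_2, zzzzzzzz, BCZ)
  read z, top B: go to q_3, push CB → (q_3, zzzzzzz, CBCZ)
  ε-move, top C: go to q_2, push ε → (q_2, zzzzzzz, BCZ)
  read z, top B: go to q_3, push CB → (q_3, zzzzzz, CBCZ)
  ε-move, top C: go to q_2, push ε → (q_2, zzzzzz, BCZ)
  read z, top B: go to q_3, push CB → (q_3, zzzzz, CBCZ)
  ε-move, top C: go to q_2, push ε → (q_2, zzzzz, BCZ)
  read z, top B: go to q_3, push CB → (q_3, zzzz, CBCZ)
  ε-move, top C: go to q_2, push ε → (q_2, zzzz, BCZ)
  read z, top B: go to q_3, push CB → (q_3, zzz, CBCZ)
  ε-move, top C: go to q_2, push ε → (q_2, zzz, BCZ)
  read z, top B: go to q_3, push CB → (q_3, zz, CBCZ)
  ε-move, top C: go to q_2, push ε → (q_2, zz, BCZ)
  read z, top B: go to q_3, push CB → (q_3, z, CBCZ)
  ε-move, top C: go to q_2, push ε → (q_2, z, BCZ)
  read z, top B: go to q_3, push CB → (q_3, ε, CBCZ)
  ε-move, top C: go to q_2, push ε → (q_2, ε, BCZ)
All input consumed in state q_2 with stack BCZ.

BCZ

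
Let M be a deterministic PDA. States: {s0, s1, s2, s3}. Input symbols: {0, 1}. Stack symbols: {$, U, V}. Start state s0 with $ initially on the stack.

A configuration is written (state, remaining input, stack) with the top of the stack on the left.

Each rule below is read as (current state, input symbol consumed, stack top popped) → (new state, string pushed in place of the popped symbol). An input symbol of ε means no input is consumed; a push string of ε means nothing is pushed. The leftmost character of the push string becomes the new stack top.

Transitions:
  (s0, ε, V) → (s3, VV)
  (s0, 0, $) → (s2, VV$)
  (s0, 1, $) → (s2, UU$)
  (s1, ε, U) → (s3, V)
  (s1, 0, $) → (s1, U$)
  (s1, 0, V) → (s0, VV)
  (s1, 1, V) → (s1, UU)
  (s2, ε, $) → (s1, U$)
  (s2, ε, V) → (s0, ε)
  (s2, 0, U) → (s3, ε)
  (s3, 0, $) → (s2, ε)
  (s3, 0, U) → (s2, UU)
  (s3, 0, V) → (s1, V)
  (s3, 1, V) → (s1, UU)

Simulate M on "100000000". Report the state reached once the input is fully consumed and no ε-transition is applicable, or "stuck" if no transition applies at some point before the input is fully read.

s2

(s0, 100000000, $)
  read 1, top $: go to s2, push UU$ → (s2, 00000000, UU$)
  read 0, top U: go to s3, push ε → (s3, 0000000, U$)
  read 0, top U: go to s2, push UU → (s2, 000000, UU$)
  read 0, top U: go to s3, push ε → (s3, 00000, U$)
  read 0, top U: go to s2, push UU → (s2, 0000, UU$)
  read 0, top U: go to s3, push ε → (s3, 000, U$)
  read 0, top U: go to s2, push UU → (s2, 00, UU$)
  read 0, top U: go to s3, push ε → (s3, 0, U$)
  read 0, top U: go to s2, push UU → (s2, ε, UU$)
All input consumed; M is in state s2.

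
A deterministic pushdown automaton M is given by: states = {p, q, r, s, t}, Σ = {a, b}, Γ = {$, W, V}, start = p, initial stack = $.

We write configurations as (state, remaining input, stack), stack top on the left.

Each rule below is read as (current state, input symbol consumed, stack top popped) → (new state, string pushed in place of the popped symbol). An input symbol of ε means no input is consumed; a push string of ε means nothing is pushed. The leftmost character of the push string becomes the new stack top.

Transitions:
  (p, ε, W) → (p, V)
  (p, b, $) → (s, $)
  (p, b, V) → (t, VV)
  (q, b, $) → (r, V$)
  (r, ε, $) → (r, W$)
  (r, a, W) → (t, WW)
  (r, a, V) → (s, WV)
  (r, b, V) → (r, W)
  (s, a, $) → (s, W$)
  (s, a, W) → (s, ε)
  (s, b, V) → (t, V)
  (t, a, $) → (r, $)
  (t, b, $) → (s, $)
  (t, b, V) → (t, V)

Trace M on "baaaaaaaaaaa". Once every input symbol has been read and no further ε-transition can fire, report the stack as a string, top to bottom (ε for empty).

(p, baaaaaaaaaaa, $) ⊢ (s, aaaaaaaaaaa, $) ⊢ (s, aaaaaaaaaa, W$) ⊢ (s, aaaaaaaaa, $) ⊢ (s, aaaaaaaa, W$) ⊢ (s, aaaaaaa, $) ⊢ (s, aaaaaa, W$) ⊢ (s, aaaaa, $) ⊢ (s, aaaa, W$) ⊢ (s, aaa, $) ⊢ (s, aa, W$) ⊢ (s, a, $) ⊢ (s, ε, W$)
All input consumed in state s with stack W$.

W$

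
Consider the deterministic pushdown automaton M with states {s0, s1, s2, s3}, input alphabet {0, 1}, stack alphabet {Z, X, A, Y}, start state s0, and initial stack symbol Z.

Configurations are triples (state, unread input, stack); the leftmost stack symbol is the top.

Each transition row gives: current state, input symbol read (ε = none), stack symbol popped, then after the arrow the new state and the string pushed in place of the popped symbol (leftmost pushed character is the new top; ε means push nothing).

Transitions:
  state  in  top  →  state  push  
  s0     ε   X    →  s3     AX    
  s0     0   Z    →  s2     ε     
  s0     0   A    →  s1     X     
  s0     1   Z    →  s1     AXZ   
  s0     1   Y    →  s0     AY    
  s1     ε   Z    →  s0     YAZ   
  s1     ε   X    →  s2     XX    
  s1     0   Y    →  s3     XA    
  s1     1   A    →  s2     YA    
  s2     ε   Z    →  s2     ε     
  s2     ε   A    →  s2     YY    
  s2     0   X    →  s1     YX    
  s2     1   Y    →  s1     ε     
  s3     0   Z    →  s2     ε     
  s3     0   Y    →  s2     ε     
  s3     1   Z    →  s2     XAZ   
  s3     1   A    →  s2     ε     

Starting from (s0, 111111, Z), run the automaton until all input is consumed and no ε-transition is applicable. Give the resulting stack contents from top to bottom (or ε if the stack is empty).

YAXZ

(s0, 111111, Z)
  read 1, top Z: go to s1, push AXZ → (s1, 11111, AXZ)
  read 1, top A: go to s2, push YA → (s2, 1111, YAXZ)
  read 1, top Y: go to s1, push ε → (s1, 111, AXZ)
  read 1, top A: go to s2, push YA → (s2, 11, YAXZ)
  read 1, top Y: go to s1, push ε → (s1, 1, AXZ)
  read 1, top A: go to s2, push YA → (s2, ε, YAXZ)
All input consumed in state s2 with stack YAXZ.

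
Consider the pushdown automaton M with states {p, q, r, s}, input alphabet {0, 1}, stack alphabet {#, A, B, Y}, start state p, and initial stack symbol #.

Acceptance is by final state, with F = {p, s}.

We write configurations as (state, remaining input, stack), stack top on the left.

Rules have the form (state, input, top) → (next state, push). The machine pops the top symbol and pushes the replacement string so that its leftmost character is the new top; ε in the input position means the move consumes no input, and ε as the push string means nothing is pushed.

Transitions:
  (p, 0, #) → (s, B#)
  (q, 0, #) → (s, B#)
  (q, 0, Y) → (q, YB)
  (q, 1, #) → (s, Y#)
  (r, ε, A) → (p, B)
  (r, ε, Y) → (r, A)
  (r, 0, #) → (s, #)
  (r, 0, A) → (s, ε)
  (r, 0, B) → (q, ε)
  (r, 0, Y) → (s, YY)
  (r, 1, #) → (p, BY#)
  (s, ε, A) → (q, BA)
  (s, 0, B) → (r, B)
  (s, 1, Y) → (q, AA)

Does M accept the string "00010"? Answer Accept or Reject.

No computation consumes all input and reaches a final state.

Reject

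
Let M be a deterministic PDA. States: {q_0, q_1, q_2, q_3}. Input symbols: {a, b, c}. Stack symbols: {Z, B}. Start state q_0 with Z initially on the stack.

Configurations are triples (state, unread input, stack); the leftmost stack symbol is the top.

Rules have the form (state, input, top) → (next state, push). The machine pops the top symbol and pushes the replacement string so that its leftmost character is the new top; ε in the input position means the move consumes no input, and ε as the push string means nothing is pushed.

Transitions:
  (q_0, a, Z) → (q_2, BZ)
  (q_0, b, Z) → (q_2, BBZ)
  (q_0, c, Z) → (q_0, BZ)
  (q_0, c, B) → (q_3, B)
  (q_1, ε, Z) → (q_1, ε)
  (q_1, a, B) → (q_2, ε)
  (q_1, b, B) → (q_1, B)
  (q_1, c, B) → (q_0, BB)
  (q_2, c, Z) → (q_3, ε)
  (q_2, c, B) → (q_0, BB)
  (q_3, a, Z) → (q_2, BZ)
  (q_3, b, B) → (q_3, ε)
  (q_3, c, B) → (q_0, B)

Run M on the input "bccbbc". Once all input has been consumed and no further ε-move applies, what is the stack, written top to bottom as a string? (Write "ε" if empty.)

BZ

(q_0, bccbbc, Z) ⊢ (q_2, ccbbc, BBZ) ⊢ (q_0, cbbc, BBBZ) ⊢ (q_3, bbc, BBBZ) ⊢ (q_3, bc, BBZ) ⊢ (q_3, c, BZ) ⊢ (q_0, ε, BZ)
All input consumed in state q_0 with stack BZ.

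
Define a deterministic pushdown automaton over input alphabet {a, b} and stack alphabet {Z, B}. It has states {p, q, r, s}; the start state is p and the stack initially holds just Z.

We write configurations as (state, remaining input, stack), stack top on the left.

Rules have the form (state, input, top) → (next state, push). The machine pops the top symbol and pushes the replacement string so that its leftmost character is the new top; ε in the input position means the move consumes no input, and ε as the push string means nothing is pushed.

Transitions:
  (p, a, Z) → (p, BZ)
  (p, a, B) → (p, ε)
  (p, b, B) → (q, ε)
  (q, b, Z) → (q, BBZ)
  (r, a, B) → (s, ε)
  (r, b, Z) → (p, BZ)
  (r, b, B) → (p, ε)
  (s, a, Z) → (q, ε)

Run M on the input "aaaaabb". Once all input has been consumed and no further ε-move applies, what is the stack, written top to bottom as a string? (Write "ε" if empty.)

(p, aaaaabb, Z)
  read a, top Z: go to p, push BZ → (p, aaaabb, BZ)
  read a, top B: go to p, push ε → (p, aaabb, Z)
  read a, top Z: go to p, push BZ → (p, aabb, BZ)
  read a, top B: go to p, push ε → (p, abb, Z)
  read a, top Z: go to p, push BZ → (p, bb, BZ)
  read b, top B: go to q, push ε → (q, b, Z)
  read b, top Z: go to q, push BBZ → (q, ε, BBZ)
All input consumed in state q with stack BBZ.

BBZ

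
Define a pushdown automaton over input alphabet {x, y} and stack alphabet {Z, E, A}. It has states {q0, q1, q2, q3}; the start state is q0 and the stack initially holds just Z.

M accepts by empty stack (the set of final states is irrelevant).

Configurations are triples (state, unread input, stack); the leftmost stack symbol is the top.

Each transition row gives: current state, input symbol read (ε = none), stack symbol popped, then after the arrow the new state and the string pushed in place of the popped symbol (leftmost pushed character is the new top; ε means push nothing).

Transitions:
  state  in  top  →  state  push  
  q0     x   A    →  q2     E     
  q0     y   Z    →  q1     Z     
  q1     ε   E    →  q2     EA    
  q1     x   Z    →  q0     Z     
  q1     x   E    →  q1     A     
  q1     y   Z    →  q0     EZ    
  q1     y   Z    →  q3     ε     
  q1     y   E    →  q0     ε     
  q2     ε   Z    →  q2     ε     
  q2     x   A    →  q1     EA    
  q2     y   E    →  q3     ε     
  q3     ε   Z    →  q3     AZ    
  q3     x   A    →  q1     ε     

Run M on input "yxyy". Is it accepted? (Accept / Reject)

Accept

One accepting computation: (q0, yxyy, Z) ⊢ (q1, xyy, Z) ⊢ (q0, yy, Z) ⊢ (q1, y, Z) ⊢ (q3, ε, ε)
All input consumed and the stack is empty.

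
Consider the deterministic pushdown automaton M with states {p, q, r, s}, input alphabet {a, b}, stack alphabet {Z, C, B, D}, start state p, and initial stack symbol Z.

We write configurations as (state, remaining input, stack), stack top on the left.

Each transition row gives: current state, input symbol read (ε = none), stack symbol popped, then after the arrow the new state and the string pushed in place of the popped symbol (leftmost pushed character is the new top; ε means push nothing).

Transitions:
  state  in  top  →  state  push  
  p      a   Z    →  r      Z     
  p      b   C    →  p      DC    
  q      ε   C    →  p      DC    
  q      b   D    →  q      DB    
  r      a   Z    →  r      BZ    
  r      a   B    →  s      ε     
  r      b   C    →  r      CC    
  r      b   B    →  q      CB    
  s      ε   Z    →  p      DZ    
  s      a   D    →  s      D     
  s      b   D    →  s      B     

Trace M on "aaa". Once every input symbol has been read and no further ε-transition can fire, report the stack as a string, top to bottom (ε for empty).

DZ

(p, aaa, Z) ⊢ (r, aa, Z) ⊢ (r, a, BZ) ⊢ (s, ε, Z) ⊢ (p, ε, DZ)
All input consumed in state p with stack DZ.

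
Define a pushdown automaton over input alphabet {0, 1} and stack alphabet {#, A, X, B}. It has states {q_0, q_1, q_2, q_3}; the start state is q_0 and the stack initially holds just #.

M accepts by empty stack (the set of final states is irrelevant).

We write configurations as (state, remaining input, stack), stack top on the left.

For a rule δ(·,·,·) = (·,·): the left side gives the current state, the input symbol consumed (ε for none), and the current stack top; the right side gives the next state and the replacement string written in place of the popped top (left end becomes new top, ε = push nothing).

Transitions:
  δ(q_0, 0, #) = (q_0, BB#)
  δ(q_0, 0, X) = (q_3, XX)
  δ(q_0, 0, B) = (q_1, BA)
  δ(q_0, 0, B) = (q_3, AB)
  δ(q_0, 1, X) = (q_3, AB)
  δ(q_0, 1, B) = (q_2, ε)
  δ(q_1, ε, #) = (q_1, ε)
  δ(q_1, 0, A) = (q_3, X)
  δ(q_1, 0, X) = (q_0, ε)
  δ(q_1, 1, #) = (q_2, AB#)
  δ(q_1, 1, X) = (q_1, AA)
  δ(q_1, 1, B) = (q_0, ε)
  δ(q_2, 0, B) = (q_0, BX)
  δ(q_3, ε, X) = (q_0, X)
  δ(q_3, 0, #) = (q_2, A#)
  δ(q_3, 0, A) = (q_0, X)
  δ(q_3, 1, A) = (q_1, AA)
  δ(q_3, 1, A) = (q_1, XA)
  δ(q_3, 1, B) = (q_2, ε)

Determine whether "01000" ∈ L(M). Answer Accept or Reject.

No computation consumes all input and empties the stack.

Reject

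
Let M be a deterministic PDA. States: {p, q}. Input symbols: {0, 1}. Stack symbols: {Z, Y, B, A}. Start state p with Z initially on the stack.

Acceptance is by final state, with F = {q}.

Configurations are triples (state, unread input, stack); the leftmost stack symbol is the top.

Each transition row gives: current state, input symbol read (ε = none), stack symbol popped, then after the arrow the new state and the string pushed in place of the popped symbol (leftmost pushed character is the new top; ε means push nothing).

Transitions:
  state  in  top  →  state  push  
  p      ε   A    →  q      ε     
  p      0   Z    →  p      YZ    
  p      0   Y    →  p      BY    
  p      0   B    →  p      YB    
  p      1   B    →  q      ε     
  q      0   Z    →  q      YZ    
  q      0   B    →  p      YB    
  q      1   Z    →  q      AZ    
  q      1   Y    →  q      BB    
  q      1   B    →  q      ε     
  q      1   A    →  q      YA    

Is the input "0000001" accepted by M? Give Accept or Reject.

(p, 0000001, Z)
  read 0, top Z: go to p, push YZ → (p, 000001, YZ)
  read 0, top Y: go to p, push BY → (p, 00001, BYZ)
  read 0, top B: go to p, push YB → (p, 0001, YBYZ)
  read 0, top Y: go to p, push BY → (p, 001, BYBYZ)
  read 0, top B: go to p, push YB → (p, 01, YBYBYZ)
  read 0, top Y: go to p, push BY → (p, 1, BYBYBYZ)
  read 1, top B: go to q, push ε → (q, ε, YBYBYZ)
All input consumed; state q ∈ F.

Accept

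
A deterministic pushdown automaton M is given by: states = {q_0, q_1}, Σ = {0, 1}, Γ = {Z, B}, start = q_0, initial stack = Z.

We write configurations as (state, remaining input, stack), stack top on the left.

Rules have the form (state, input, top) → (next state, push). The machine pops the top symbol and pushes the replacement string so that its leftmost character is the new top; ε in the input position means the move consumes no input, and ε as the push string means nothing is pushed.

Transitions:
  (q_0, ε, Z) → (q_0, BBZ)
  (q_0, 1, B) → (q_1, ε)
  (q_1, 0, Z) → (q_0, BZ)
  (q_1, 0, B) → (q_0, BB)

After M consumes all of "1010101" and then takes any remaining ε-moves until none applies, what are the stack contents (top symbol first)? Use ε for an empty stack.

(q_0, 1010101, Z) ⊢ (q_0, 1010101, BBZ) ⊢ (q_1, 010101, BZ) ⊢ (q_0, 10101, BBZ) ⊢ (q_1, 0101, BZ) ⊢ (q_0, 101, BBZ) ⊢ (q_1, 01, BZ) ⊢ (q_0, 1, BBZ) ⊢ (q_1, ε, BZ)
All input consumed in state q_1 with stack BZ.

BZ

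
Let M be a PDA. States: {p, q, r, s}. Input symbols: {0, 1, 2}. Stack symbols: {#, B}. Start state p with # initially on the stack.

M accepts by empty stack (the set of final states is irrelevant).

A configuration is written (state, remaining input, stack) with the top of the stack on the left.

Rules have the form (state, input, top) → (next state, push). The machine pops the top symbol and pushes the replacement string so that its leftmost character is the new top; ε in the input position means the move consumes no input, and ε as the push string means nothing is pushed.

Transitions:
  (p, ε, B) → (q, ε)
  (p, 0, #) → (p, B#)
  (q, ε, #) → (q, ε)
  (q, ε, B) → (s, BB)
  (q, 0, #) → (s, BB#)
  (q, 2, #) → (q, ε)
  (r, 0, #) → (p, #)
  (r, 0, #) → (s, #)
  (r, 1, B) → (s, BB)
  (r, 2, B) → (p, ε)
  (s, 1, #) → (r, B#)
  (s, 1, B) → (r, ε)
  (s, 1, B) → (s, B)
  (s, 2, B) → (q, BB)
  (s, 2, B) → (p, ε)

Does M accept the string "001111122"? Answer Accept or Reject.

Accept

One accepting computation: (p, 001111122, #) ⊢ (p, 01111122, B#) ⊢ (q, 01111122, #) ⊢ (s, 1111122, BB#) ⊢ (r, 111122, B#) ⊢ (s, 11122, BB#) ⊢ (r, 1122, B#) ⊢ (s, 122, BB#) ⊢ (s, 22, BB#) ⊢ (p, 2, B#) ⊢ (q, 2, #) ⊢ (q, ε, ε)
All input consumed and the stack is empty.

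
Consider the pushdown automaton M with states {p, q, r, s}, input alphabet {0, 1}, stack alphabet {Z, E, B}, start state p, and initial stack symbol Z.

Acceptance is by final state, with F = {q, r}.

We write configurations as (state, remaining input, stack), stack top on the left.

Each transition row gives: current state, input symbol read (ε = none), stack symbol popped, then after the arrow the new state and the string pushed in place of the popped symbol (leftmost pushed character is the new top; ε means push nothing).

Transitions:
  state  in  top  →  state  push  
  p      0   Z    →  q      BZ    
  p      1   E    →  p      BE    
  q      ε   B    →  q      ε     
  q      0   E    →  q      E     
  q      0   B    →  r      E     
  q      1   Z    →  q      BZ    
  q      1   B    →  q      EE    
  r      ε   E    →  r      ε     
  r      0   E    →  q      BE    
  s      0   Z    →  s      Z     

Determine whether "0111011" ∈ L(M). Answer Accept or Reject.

Reject

No computation consumes all input and reaches a final state.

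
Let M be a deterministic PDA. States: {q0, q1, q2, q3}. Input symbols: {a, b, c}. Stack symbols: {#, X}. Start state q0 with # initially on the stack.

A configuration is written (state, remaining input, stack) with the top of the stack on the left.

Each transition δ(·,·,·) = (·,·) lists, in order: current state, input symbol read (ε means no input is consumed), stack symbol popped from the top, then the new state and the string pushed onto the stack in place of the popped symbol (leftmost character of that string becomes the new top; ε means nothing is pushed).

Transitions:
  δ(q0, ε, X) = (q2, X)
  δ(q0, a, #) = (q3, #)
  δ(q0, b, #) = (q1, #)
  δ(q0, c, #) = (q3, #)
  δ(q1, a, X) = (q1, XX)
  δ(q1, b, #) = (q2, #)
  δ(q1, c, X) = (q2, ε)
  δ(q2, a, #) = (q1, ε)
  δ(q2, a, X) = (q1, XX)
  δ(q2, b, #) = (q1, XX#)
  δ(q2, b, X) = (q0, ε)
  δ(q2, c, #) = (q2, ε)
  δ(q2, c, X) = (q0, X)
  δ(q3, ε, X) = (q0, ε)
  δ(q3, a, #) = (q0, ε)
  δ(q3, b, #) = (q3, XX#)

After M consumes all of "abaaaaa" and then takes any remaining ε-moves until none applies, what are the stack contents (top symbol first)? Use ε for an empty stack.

(q0, abaaaaa, #)
  read a, top #: go to q3, push # → (q3, baaaaa, #)
  read b, top #: go to q3, push XX# → (q3, aaaaa, XX#)
  ε-move, top X: go to q0, push ε → (q0, aaaaa, X#)
  ε-move, top X: go to q2, push X → (q2, aaaaa, X#)
  read a, top X: go to q1, push XX → (q1, aaaa, XX#)
  read a, top X: go to q1, push XX → (q1, aaa, XXX#)
  read a, top X: go to q1, push XX → (q1, aa, XXXX#)
  read a, top X: go to q1, push XX → (q1, a, XXXXX#)
  read a, top X: go to q1, push XX → (q1, ε, XXXXXX#)
All input consumed in state q1 with stack XXXXXX#.

XXXXXX#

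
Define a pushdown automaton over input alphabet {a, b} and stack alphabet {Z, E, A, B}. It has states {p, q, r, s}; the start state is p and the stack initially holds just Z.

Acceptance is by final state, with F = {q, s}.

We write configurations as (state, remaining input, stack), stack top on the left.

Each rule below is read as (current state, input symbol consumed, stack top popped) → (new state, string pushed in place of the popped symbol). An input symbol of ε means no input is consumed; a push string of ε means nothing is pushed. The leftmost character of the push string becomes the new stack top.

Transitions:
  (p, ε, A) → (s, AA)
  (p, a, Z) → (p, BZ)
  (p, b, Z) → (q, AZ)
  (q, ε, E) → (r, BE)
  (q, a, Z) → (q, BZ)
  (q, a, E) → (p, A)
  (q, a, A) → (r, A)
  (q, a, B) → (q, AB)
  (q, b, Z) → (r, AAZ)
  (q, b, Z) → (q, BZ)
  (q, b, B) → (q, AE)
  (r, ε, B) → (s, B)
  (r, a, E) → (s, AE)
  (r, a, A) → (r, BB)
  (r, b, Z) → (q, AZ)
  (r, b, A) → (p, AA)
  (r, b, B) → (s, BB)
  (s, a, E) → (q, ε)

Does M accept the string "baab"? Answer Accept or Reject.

Accept

One accepting computation: (p, baab, Z) ⊢ (q, aab, AZ) ⊢ (r, ab, AZ) ⊢ (r, b, BBZ) ⊢ (s, ε, BBBZ)
All input consumed and state s ∈ F.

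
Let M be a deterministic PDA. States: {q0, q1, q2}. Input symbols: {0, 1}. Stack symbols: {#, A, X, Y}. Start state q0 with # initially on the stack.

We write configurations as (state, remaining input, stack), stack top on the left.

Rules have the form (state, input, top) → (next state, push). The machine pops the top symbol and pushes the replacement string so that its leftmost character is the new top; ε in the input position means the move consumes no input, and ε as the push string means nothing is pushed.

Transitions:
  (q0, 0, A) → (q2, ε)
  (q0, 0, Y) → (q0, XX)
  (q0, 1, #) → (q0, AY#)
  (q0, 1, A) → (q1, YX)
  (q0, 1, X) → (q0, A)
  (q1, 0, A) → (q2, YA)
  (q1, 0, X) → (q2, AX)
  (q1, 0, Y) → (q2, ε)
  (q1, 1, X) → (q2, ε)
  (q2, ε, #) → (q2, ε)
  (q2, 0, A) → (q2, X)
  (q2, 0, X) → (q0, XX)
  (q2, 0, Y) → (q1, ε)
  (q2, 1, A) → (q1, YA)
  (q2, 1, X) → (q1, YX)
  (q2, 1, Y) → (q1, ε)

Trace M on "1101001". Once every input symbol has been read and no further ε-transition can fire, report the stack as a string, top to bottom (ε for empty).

AXY#

(q0, 1101001, #)
  read 1, top #: go to q0, push AY# → (q0, 101001, AY#)
  read 1, top A: go to q1, push YX → (q1, 01001, YXY#)
  read 0, top Y: go to q2, push ε → (q2, 1001, XY#)
  read 1, top X: go to q1, push YX → (q1, 001, YXY#)
  read 0, top Y: go to q2, push ε → (q2, 01, XY#)
  read 0, top X: go to q0, push XX → (q0, 1, XXY#)
  read 1, top X: go to q0, push A → (q0, ε, AXY#)
All input consumed in state q0 with stack AXY#.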